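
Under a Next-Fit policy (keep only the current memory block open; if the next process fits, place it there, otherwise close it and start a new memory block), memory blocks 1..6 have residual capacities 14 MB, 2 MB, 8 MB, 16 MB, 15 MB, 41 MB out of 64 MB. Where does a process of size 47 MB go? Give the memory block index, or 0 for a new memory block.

0

Next-Fit only looks at memory block 6, which has 41 MB free.
47 MB does not fit, so a new memory block is opened.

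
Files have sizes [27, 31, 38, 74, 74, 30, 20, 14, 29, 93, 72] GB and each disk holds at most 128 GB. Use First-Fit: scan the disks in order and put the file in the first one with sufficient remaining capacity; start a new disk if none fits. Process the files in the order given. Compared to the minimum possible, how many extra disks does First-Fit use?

1

First-Fit: [27,31,38,30] [74,20,14] [74,29] [93] [72] → 5 disks.
Total size 502 GB; any packing needs at least ⌈502/128⌉ = 4 disks.
An optimal packing achieves that bound: [93,31] [74,38,14] [74,30,20] [72,29,27] → 4 disks.
Excess: 5 − 4 = 1.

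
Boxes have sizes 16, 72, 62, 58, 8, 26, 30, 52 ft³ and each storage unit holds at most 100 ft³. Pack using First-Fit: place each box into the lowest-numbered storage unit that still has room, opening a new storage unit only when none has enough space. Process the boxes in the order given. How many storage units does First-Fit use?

storage unit 1: place 16 ft³, 84 ft³ left
storage unit 1: place 72 ft³, 12 ft³ left
storage unit 2: place 62 ft³, 38 ft³ left
storage unit 3: place 58 ft³, 42 ft³ left
storage unit 1: place 8 ft³, 4 ft³ left
storage unit 2: place 26 ft³, 12 ft³ left
storage unit 3: place 30 ft³, 12 ft³ left
storage unit 4: place 52 ft³, 48 ft³ left
Final storage units: [16,72,8] [62,26] [58,30] [52].

4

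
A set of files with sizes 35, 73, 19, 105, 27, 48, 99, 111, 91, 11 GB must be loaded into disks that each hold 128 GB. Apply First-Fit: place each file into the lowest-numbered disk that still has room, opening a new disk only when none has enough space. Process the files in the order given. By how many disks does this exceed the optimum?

First-Fit: [35,73,19] [105,11] [27,48] [99] [111] [91] → 6 disks.
Total size 619 GB; any packing needs at least ⌈619/128⌉ = 5 disks.
An optimal packing achieves that bound: [111,11] [105,19] [99,27] [91,35] [73,48] → 5 disks.
Excess: 6 − 5 = 1.

1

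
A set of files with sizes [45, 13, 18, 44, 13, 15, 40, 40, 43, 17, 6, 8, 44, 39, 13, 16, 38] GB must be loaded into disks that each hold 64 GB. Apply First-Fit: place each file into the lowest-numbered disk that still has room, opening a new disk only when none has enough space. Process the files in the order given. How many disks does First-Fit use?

disk 1: place 45 GB, 19 GB left
disk 1: place 13 GB, 6 GB left
disk 2: place 18 GB, 46 GB left
disk 2: place 44 GB, 2 GB left
disk 3: place 13 GB, 51 GB left
disk 3: place 15 GB, 36 GB left
disk 4: place 40 GB, 24 GB left
disk 5: place 40 GB, 24 GB left
disk 6: place 43 GB, 21 GB left
disk 3: place 17 GB, 19 GB left
disk 1: place 6 GB, 0 GB left
disk 3: place 8 GB, 11 GB left
disk 7: place 44 GB, 20 GB left
disk 8: place 39 GB, 25 GB left
disk 4: place 13 GB, 11 GB left
disk 5: place 16 GB, 8 GB left
disk 9: place 38 GB, 26 GB left

9 disks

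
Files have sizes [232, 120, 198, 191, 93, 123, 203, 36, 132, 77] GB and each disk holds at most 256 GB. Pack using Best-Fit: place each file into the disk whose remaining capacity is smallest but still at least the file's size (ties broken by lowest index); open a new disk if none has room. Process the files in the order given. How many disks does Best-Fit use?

7

Put 232 GB in disk 1; 24 GB remain.
Put 120 GB in disk 2; 136 GB remain.
Put 198 GB in disk 3; 58 GB remain.
Put 191 GB in disk 4; 65 GB remain.
Put 93 GB in disk 2; 43 GB remain.
Put 123 GB in disk 5; 133 GB remain.
Put 203 GB in disk 6; 53 GB remain.
Put 36 GB in disk 2; 7 GB remain.
Put 132 GB in disk 5; 1 GB remain.
Put 77 GB in disk 7; 179 GB remain.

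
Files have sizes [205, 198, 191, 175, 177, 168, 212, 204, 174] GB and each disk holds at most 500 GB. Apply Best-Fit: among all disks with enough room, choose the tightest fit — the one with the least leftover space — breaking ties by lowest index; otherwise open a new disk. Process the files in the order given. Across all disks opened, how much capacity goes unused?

796

Put 205 GB in disk 1; 295 GB remain.
Put 198 GB in disk 1; 97 GB remain.
Put 191 GB in disk 2; 309 GB remain.
Put 175 GB in disk 2; 134 GB remain.
Put 177 GB in disk 3; 323 GB remain.
Put 168 GB in disk 3; 155 GB remain.
Put 212 GB in disk 4; 288 GB remain.
Put 204 GB in disk 4; 84 GB remain.
Put 174 GB in disk 5; 326 GB remain.
5 disks × 500 GB = 2500 GB; used 1704 GB; unused 796 GB.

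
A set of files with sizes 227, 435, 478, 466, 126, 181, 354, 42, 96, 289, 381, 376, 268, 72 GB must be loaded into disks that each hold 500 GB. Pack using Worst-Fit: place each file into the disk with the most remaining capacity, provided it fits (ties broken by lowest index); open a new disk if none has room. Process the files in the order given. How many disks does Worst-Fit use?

10 disks

227 GB → disk 1 (remaining 273 GB)
435 GB → disk 2 (remaining 65 GB)
478 GB → disk 3 (remaining 22 GB)
466 GB → disk 4 (remaining 34 GB)
126 GB → disk 1 (remaining 147 GB)
181 GB → disk 5 (remaining 319 GB)
354 GB → disk 6 (remaining 146 GB)
42 GB → disk 5 (remaining 277 GB)
96 GB → disk 5 (remaining 181 GB)
289 GB → disk 7 (remaining 211 GB)
381 GB → disk 8 (remaining 119 GB)
376 GB → disk 9 (remaining 124 GB)
268 GB → disk 10 (remaining 232 GB)
72 GB → disk 10 (remaining 160 GB)
Final disks: [227,126] [435] [478] [466] [181,42,96] [354] [289] [381] [376] [268,72].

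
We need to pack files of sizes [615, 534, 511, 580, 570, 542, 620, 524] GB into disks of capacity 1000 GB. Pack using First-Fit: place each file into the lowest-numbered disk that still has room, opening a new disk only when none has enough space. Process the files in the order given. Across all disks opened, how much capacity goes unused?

Put 615 GB in disk 1; 385 GB remain.
Put 534 GB in disk 2; 466 GB remain.
Put 511 GB in disk 3; 489 GB remain.
Put 580 GB in disk 4; 420 GB remain.
Put 570 GB in disk 5; 430 GB remain.
Put 542 GB in disk 6; 458 GB remain.
Put 620 GB in disk 7; 380 GB remain.
Put 524 GB in disk 8; 476 GB remain.
8 disks × 1000 GB = 8000 GB; used 4496 GB; unused 3504 GB.

3504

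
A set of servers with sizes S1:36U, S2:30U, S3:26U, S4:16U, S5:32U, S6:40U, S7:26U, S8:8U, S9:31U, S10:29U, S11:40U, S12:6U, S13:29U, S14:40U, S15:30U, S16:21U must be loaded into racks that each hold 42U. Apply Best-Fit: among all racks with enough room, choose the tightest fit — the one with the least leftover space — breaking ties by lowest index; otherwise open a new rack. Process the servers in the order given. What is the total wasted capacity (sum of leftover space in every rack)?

106

S1 (36U) → rack 1 (remaining 6U)
S2 (30U) → rack 2 (remaining 12U)
S3 (26U) → rack 3 (remaining 16U)
S4 (16U) → rack 3 (remaining 0U)
S5 (32U) → rack 4 (remaining 10U)
S6 (40U) → rack 5 (remaining 2U)
S7 (26U) → rack 6 (remaining 16U)
S8 (8U) → rack 4 (remaining 2U)
S9 (31U) → rack 7 (remaining 11U)
S10 (29U) → rack 8 (remaining 13U)
S11 (40U) → rack 9 (remaining 2U)
S12 (6U) → rack 1 (remaining 0U)
S13 (29U) → rack 10 (remaining 13U)
S14 (40U) → rack 11 (remaining 2U)
S15 (30U) → rack 12 (remaining 12U)
S16 (21U) → rack 13 (remaining 21U)
13 racks × 42U = 546U; used 440U; unused 106U.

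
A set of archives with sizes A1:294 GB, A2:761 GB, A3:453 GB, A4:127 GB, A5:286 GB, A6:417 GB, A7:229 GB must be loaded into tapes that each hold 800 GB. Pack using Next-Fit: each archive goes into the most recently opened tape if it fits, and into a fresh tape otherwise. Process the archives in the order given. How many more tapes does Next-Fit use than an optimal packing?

1

Next-Fit: [294] [761] [453,127] [286,417] [229] → 5 tapes.
Total size 2567 GB; any packing needs at least ⌈2567/800⌉ = 4 tapes.
An optimal packing achieves that bound: [761] [453,294] [417,286] [229,127] → 4 tapes.
Excess: 5 − 4 = 1.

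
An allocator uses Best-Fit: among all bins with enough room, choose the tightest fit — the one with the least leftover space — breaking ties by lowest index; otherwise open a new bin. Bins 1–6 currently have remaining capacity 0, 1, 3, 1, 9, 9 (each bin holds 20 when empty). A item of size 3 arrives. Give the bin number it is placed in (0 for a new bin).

Bins with room: bin 3 (3), bin 5 (9), bin 6 (9).
Tightest fit is bin 3 with 3 free.

3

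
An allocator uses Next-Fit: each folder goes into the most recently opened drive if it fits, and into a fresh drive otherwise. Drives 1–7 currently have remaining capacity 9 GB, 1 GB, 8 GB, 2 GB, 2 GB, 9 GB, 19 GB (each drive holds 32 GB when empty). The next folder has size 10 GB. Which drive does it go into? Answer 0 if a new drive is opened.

7

Next-Fit only looks at drive 7, which has 19 GB free.
10 GB fits there.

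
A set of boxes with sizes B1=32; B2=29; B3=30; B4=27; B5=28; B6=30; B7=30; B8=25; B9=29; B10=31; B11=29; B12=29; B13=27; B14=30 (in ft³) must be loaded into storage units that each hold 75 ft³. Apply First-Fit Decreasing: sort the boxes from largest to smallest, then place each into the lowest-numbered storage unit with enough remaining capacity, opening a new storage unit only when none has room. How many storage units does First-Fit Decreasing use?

7

Sorted descending: 32, 31, 30, 30, 30, 30, 29, 29, 29, 29, 28, 27, 27, 25.
Put 32 ft³ in storage unit 1; 43 ft³ remain.
Put 31 ft³ in storage unit 1; 12 ft³ remain.
Put 30 ft³ in storage unit 2; 45 ft³ remain.
Put 30 ft³ in storage unit 2; 15 ft³ remain.
Put 30 ft³ in storage unit 3; 45 ft³ remain.
Put 30 ft³ in storage unit 3; 15 ft³ remain.
Put 29 ft³ in storage unit 4; 46 ft³ remain.
Put 29 ft³ in storage unit 4; 17 ft³ remain.
Put 29 ft³ in storage unit 5; 46 ft³ remain.
Put 29 ft³ in storage unit 5; 17 ft³ remain.
Put 28 ft³ in storage unit 6; 47 ft³ remain.
Put 27 ft³ in storage unit 6; 20 ft³ remain.
Put 27 ft³ in storage unit 7; 48 ft³ remain.
Put 25 ft³ in storage unit 7; 23 ft³ remain.
Final storage units: [32,31] [30,30] [30,30] [29,29] [29,29] [28,27] [27,25].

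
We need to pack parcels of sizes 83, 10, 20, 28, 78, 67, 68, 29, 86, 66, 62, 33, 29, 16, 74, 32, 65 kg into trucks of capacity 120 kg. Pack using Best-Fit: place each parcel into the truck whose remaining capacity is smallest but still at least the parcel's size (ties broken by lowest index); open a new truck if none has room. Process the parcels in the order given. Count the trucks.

83 kg → truck 1 (remaining 37 kg)
10 kg → truck 1 (remaining 27 kg)
20 kg → truck 1 (remaining 7 kg)
28 kg → truck 2 (remaining 92 kg)
78 kg → truck 2 (remaining 14 kg)
67 kg → truck 3 (remaining 53 kg)
68 kg → truck 4 (remaining 52 kg)
29 kg → truck 4 (remaining 23 kg)
86 kg → truck 5 (remaining 34 kg)
66 kg → truck 6 (remaining 54 kg)
62 kg → truck 7 (remaining 58 kg)
33 kg → truck 5 (remaining 1 kg)
29 kg → truck 3 (remaining 24 kg)
16 kg → truck 4 (remaining 7 kg)
74 kg → truck 8 (remaining 46 kg)
32 kg → truck 8 (remaining 14 kg)
65 kg → truck 9 (remaining 55 kg)
Final trucks: [83,10,20] [28,78] [67,29] [68,29,16] [86,33] [66] [62] [74,32] [65].

9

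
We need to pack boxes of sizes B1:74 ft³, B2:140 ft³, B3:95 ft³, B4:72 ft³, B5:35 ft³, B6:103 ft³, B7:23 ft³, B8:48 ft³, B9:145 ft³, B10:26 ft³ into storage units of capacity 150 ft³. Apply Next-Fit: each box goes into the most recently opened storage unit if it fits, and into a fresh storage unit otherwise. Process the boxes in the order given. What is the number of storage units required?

B1 (74 ft³) → storage unit 1 (remaining 76 ft³)
B2 (140 ft³) → storage unit 2 (remaining 10 ft³)
B3 (95 ft³) → storage unit 3 (remaining 55 ft³)
B4 (72 ft³) → storage unit 4 (remaining 78 ft³)
B5 (35 ft³) → storage unit 4 (remaining 43 ft³)
B6 (103 ft³) → storage unit 5 (remaining 47 ft³)
B7 (23 ft³) → storage unit 5 (remaining 24 ft³)
B8 (48 ft³) → storage unit 6 (remaining 102 ft³)
B9 (145 ft³) → storage unit 7 (remaining 5 ft³)
B10 (26 ft³) → storage unit 8 (remaining 124 ft³)
Final storage units: [74] [140] [95] [72,35] [103,23] [48] [145] [26].

8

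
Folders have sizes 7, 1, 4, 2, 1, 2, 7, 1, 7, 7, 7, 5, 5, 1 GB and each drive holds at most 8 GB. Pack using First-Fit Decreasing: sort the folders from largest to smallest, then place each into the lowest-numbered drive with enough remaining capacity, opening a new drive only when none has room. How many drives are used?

8

Sorted descending: 7, 7, 7, 7, 7, 5, 5, 4, 2, 2, 1, 1, 1, 1.
drive 1: place 7 GB, 1 GB left
drive 2: place 7 GB, 1 GB left
drive 3: place 7 GB, 1 GB left
drive 4: place 7 GB, 1 GB left
drive 5: place 7 GB, 1 GB left
drive 6: place 5 GB, 3 GB left
drive 7: place 5 GB, 3 GB left
drive 8: place 4 GB, 4 GB left
drive 6: place 2 GB, 1 GB left
drive 7: place 2 GB, 1 GB left
drive 1: place 1 GB, 0 GB left
drive 2: place 1 GB, 0 GB left
drive 3: place 1 GB, 0 GB left
drive 4: place 1 GB, 0 GB left
Final drives: [7,1] [7,1] [7,1] [7,1] [7] [5,2] [5,2] [4].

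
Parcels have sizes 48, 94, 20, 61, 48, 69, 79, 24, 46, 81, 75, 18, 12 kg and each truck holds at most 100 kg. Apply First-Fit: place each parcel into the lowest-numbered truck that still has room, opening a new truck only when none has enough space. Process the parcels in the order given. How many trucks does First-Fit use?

8

Put 48 kg in truck 1; 52 kg remain.
Put 94 kg in truck 2; 6 kg remain.
Put 20 kg in truck 1; 32 kg remain.
Put 61 kg in truck 3; 39 kg remain.
Put 48 kg in truck 4; 52 kg remain.
Put 69 kg in truck 5; 31 kg remain.
Put 79 kg in truck 6; 21 kg remain.
Put 24 kg in truck 1; 8 kg remain.
Put 46 kg in truck 4; 6 kg remain.
Put 81 kg in truck 7; 19 kg remain.
Put 75 kg in truck 8; 25 kg remain.
Put 18 kg in truck 3; 21 kg remain.
Put 12 kg in truck 3; 9 kg remain.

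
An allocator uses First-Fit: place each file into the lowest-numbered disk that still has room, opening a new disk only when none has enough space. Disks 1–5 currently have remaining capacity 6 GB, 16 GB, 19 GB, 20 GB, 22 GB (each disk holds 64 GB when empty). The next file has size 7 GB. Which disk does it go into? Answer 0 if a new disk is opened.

Disks with room: disk 2 (16 GB), disk 3 (19 GB), disk 4 (20 GB), disk 5 (22 GB).
The first with room is disk 2.

2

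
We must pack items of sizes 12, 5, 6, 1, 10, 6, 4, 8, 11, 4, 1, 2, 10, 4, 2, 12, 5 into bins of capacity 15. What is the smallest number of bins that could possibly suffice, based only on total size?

7 bins

Total size = 12 + 5 + 6 + 1 + 10 + 6 + 4 + 8 + 11 + 4 + 1 + 2 + 10 + 4 + 2 + 12 + 5 = 103.
⌈103 / 15⌉ = 7.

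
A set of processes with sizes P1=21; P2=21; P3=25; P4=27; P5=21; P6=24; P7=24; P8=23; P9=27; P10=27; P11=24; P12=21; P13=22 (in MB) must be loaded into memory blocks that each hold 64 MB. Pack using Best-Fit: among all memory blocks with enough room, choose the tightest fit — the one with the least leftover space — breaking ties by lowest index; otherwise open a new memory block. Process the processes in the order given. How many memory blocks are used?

6 memory blocks

Put P1 (21 MB) in memory block 1; 43 MB remain.
Put P2 (21 MB) in memory block 1; 22 MB remain.
Put P3 (25 MB) in memory block 2; 39 MB remain.
Put P4 (27 MB) in memory block 2; 12 MB remain.
Put P5 (21 MB) in memory block 1; 1 MB remain.
Put P6 (24 MB) in memory block 3; 40 MB remain.
Put P7 (24 MB) in memory block 3; 16 MB remain.
Put P8 (23 MB) in memory block 4; 41 MB remain.
Put P9 (27 MB) in memory block 4; 14 MB remain.
Put P10 (27 MB) in memory block 5; 37 MB remain.
Put P11 (24 MB) in memory block 5; 13 MB remain.
Put P12 (21 MB) in memory block 6; 43 MB remain.
Put P13 (22 MB) in memory block 6; 21 MB remain.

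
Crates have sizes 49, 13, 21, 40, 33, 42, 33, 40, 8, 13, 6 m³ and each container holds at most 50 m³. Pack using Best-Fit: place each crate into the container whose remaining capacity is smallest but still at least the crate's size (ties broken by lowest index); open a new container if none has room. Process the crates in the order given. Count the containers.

Put 49 m³ in container 1; 1 m³ remain.
Put 13 m³ in container 2; 37 m³ remain.
Put 21 m³ in container 2; 16 m³ remain.
Put 40 m³ in container 3; 10 m³ remain.
Put 33 m³ in container 4; 17 m³ remain.
Put 42 m³ in container 5; 8 m³ remain.
Put 33 m³ in container 6; 17 m³ remain.
Put 40 m³ in container 7; 10 m³ remain.
Put 8 m³ in container 5; 0 m³ remain.
Put 13 m³ in container 2; 3 m³ remain.
Put 6 m³ in container 3; 4 m³ remain.
Final containers: [49] [13,21,13] [40,6] [33] [42,8] [33] [40].

7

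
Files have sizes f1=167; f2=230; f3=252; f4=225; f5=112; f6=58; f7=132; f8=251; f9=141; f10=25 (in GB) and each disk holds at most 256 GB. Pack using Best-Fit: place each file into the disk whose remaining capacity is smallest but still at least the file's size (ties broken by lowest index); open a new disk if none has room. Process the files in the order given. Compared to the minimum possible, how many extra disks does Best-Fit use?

0

Best-Fit: [167,58] [230,25] [252] [225] [112,132] [251] [141] → 7 disks.
Total size 1593 GB; any packing needs at least ⌈1593/256⌉ = 7 disks.
So 7 is already optimal.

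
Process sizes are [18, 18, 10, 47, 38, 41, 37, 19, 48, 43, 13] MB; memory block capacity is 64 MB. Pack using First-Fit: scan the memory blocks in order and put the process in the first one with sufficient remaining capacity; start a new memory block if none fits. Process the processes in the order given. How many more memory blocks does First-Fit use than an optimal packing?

1

First-Fit: [18,18,10,13] [47] [38,19] [41] [37] [48] [43] → 7 memory blocks.
Total size 332 MB; any packing needs at least ⌈332/64⌉ = 6 memory blocks.
An optimal packing achieves that bound: [48,13] [47,10] [43,19] [41,18] [38,18] [37] → 6 memory blocks.
Excess: 7 − 6 = 1.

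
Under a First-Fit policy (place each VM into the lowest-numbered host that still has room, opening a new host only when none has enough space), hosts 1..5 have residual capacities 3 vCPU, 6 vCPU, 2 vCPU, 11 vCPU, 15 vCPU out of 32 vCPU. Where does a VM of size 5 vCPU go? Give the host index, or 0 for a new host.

2

Hosts with room: host 2 (6 vCPU), host 4 (11 vCPU), host 5 (15 vCPU).
The first with room is host 2.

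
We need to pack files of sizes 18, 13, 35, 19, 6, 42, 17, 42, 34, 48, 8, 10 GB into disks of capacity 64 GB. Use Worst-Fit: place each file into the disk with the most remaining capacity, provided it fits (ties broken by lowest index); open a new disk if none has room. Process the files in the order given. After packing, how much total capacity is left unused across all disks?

92

Put 18 GB in disk 1; 46 GB remain.
Put 13 GB in disk 1; 33 GB remain.
Put 35 GB in disk 2; 29 GB remain.
Put 19 GB in disk 1; 14 GB remain.
Put 6 GB in disk 2; 23 GB remain.
Put 42 GB in disk 3; 22 GB remain.
Put 17 GB in disk 2; 6 GB remain.
Put 42 GB in disk 4; 22 GB remain.
Put 34 GB in disk 5; 30 GB remain.
Put 48 GB in disk 6; 16 GB remain.
Put 8 GB in disk 5; 22 GB remain.
Put 10 GB in disk 3; 12 GB remain.
6 disks × 64 GB = 384 GB; used 292 GB; unused 92 GB.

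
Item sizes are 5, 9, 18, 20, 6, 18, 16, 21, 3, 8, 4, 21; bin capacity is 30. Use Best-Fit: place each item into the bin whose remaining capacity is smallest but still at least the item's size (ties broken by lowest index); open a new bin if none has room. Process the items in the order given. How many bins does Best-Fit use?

6

bin 1: place 5, 25 left
bin 1: place 9, 16 left
bin 2: place 18, 12 left
bin 3: place 20, 10 left
bin 3: place 6, 4 left
bin 4: place 18, 12 left
bin 1: place 16, 0 left
bin 5: place 21, 9 left
bin 3: place 3, 1 left
bin 5: place 8, 1 left
bin 2: place 4, 8 left
bin 6: place 21, 9 left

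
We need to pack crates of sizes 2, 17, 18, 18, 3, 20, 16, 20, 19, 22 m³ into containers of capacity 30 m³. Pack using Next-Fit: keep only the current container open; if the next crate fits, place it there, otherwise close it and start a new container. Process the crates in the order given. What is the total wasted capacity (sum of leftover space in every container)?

85

Put 2 m³ in container 1; 28 m³ remain.
Put 17 m³ in container 1; 11 m³ remain.
Put 18 m³ in container 2; 12 m³ remain.
Put 18 m³ in container 3; 12 m³ remain.
Put 3 m³ in container 3; 9 m³ remain.
Put 20 m³ in container 4; 10 m³ remain.
Put 16 m³ in container 5; 14 m³ remain.
Put 20 m³ in container 6; 10 m³ remain.
Put 19 m³ in container 7; 11 m³ remain.
Put 22 m³ in container 8; 8 m³ remain.
8 containers × 30 m³ = 240 m³; used 155 m³; unused 85 m³.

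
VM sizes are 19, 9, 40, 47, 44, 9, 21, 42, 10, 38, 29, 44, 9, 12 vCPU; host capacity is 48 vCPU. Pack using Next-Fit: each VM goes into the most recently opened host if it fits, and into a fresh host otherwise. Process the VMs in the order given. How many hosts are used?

10 hosts

host 1: place 19 vCPU, 29 vCPU left
host 1: place 9 vCPU, 20 vCPU left
host 2: place 40 vCPU, 8 vCPU left
host 3: place 47 vCPU, 1 vCPU left
host 4: place 44 vCPU, 4 vCPU left
host 5: place 9 vCPU, 39 vCPU left
host 5: place 21 vCPU, 18 vCPU left
host 6: place 42 vCPU, 6 vCPU left
host 7: place 10 vCPU, 38 vCPU left
host 7: place 38 vCPU, 0 vCPU left
host 8: place 29 vCPU, 19 vCPU left
host 9: place 44 vCPU, 4 vCPU left
host 10: place 9 vCPU, 39 vCPU left
host 10: place 12 vCPU, 27 vCPU left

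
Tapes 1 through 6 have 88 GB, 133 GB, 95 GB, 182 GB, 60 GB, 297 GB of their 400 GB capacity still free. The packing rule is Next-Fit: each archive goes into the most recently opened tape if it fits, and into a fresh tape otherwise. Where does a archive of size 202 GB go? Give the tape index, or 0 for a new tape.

6

Next-Fit only looks at tape 6, which has 297 GB free.
202 GB fits there.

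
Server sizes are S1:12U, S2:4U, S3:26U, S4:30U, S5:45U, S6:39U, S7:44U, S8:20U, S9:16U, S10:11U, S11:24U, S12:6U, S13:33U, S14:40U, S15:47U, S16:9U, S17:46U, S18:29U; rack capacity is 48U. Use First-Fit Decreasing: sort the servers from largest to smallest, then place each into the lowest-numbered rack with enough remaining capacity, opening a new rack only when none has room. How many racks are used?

Sorted descending: 47, 46, 45, 44, 40, 39, 33, 30, 29, 26, 24, 20, 16, 12, 11, 9, 6, 4.
Put 47U in rack 1; 1U remain.
Put 46U in rack 2; 2U remain.
Put 45U in rack 3; 3U remain.
Put 44U in rack 4; 4U remain.
Put 40U in rack 5; 8U remain.
Put 39U in rack 6; 9U remain.
Put 33U in rack 7; 15U remain.
Put 30U in rack 8; 18U remain.
Put 29U in rack 9; 19U remain.
Put 26U in rack 10; 22U remain.
Put 24U in rack 11; 24U remain.
Put 20U in rack 10; 2U remain.
Put 16U in rack 8; 2U remain.
Put 12U in rack 7; 3U remain.
Put 11U in rack 9; 8U remain.
Put 9U in rack 6; 0U remain.
Put 6U in rack 5; 2U remain.
Put 4U in rack 4; 0U remain.
Final racks: [47] [46] [45] [44,4] [40,6] [39,9] [33,12] [30,16] [29,11] [26,20] [24].

11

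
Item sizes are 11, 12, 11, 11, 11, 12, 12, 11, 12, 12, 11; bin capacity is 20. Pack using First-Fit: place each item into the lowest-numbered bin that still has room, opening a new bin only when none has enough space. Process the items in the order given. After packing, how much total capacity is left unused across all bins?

94

Put 11 in bin 1; 9 remain.
Put 12 in bin 2; 8 remain.
Put 11 in bin 3; 9 remain.
Put 11 in bin 4; 9 remain.
Put 11 in bin 5; 9 remain.
Put 12 in bin 6; 8 remain.
Put 12 in bin 7; 8 remain.
Put 11 in bin 8; 9 remain.
Put 12 in bin 9; 8 remain.
Put 12 in bin 10; 8 remain.
Put 11 in bin 11; 9 remain.
11 bins × 20 = 220; used 126; unused 94.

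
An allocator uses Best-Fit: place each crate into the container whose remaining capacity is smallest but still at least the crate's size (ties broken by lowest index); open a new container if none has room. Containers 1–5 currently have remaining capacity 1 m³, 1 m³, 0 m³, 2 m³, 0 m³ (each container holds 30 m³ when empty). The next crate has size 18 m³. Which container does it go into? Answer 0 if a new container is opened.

No container has ≥ 18 m³ free, so a new container is opened.

0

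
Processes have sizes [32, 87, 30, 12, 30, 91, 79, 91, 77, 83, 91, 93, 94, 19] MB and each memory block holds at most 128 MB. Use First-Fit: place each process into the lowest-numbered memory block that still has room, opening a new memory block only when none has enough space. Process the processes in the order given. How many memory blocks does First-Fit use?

32 MB → memory block 1 (remaining 96 MB)
87 MB → memory block 1 (remaining 9 MB)
30 MB → memory block 2 (remaining 98 MB)
12 MB → memory block 2 (remaining 86 MB)
30 MB → memory block 2 (remaining 56 MB)
91 MB → memory block 3 (remaining 37 MB)
79 MB → memory block 4 (remaining 49 MB)
91 MB → memory block 5 (remaining 37 MB)
77 MB → memory block 6 (remaining 51 MB)
83 MB → memory block 7 (remaining 45 MB)
91 MB → memory block 8 (remaining 37 MB)
93 MB → memory block 9 (remaining 35 MB)
94 MB → memory block 10 (remaining 34 MB)
19 MB → memory block 2 (remaining 37 MB)

10 memory blocks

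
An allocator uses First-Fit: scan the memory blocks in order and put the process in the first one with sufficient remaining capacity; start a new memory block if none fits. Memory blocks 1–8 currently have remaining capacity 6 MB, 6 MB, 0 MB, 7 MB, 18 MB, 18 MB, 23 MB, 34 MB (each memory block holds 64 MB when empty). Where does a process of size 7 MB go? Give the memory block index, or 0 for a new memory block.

4

Memory blocks with room: memory block 4 (7 MB), memory block 5 (18 MB), memory block 6 (18 MB), memory block 7 (23 MB), memory block 8 (34 MB).
The first with room is memory block 4.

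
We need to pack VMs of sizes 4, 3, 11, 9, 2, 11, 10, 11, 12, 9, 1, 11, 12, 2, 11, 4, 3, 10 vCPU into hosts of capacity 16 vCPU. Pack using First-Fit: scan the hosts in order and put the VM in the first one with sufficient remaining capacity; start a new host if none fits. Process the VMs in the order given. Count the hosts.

11

4 vCPU → host 1 (remaining 12 vCPU)
3 vCPU → host 1 (remaining 9 vCPU)
11 vCPU → host 2 (remaining 5 vCPU)
9 vCPU → host 1 (remaining 0 vCPU)
2 vCPU → host 2 (remaining 3 vCPU)
11 vCPU → host 3 (remaining 5 vCPU)
10 vCPU → host 4 (remaining 6 vCPU)
11 vCPU → host 5 (remaining 5 vCPU)
12 vCPU → host 6 (remaining 4 vCPU)
9 vCPU → host 7 (remaining 7 vCPU)
1 vCPU → host 2 (remaining 2 vCPU)
11 vCPU → host 8 (remaining 5 vCPU)
12 vCPU → host 9 (remaining 4 vCPU)
2 vCPU → host 2 (remaining 0 vCPU)
11 vCPU → host 10 (remaining 5 vCPU)
4 vCPU → host 3 (remaining 1 vCPU)
3 vCPU → host 4 (remaining 3 vCPU)
10 vCPU → host 11 (remaining 6 vCPU)
Final hosts: [4,3,9] [11,2,1,2] [11,4] [10,3] [11] [12] [9] [11] [12] [11] [10].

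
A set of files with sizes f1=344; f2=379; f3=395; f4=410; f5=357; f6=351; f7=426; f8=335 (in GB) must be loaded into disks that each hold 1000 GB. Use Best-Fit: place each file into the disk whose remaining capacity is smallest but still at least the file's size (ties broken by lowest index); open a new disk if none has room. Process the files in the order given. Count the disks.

f1 (344 GB) → disk 1 (remaining 656 GB)
f2 (379 GB) → disk 1 (remaining 277 GB)
f3 (395 GB) → disk 2 (remaining 605 GB)
f4 (410 GB) → disk 2 (remaining 195 GB)
f5 (357 GB) → disk 3 (remaining 643 GB)
f6 (351 GB) → disk 3 (remaining 292 GB)
f7 (426 GB) → disk 4 (remaining 574 GB)
f8 (335 GB) → disk 4 (remaining 239 GB)

4 disks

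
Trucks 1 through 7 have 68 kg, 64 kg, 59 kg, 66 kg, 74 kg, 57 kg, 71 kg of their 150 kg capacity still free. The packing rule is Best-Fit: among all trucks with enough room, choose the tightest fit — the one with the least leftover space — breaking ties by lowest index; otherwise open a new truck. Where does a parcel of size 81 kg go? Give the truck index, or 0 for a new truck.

No truck has ≥ 81 kg free, so a new truck is opened.

0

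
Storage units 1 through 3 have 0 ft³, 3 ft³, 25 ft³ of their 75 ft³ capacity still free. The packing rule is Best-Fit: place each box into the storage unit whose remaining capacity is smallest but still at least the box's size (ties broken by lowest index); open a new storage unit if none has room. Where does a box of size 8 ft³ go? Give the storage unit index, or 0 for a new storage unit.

Storage units with room: storage unit 3 (25 ft³).
Tightest fit is storage unit 3 with 25 ft³ free.

3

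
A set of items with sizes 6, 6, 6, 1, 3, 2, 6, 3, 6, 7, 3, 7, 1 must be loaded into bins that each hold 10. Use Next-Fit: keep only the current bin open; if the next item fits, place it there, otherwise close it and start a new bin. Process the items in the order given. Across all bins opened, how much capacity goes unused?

bin 1: place 6, 4 left
bin 2: place 6, 4 left
bin 3: place 6, 4 left
bin 3: place 1, 3 left
bin 3: place 3, 0 left
bin 4: place 2, 8 left
bin 4: place 6, 2 left
bin 5: place 3, 7 left
bin 5: place 6, 1 left
bin 6: place 7, 3 left
bin 6: place 3, 0 left
bin 7: place 7, 3 left
bin 7: place 1, 2 left
7 bins × 10 = 70; used 57; unused 13.

13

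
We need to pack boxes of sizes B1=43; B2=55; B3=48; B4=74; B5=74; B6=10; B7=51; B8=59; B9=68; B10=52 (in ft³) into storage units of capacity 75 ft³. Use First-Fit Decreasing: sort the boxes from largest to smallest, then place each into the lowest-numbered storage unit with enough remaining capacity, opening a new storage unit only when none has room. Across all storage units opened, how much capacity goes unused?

Sorted descending: 74, 74, 68, 59, 55, 52, 51, 48, 43, 10.
74 ft³ → storage unit 1 (remaining 1 ft³)
74 ft³ → storage unit 2 (remaining 1 ft³)
68 ft³ → storage unit 3 (remaining 7 ft³)
59 ft³ → storage unit 4 (remaining 16 ft³)
55 ft³ → storage unit 5 (remaining 20 ft³)
52 ft³ → storage unit 6 (remaining 23 ft³)
51 ft³ → storage unit 7 (remaining 24 ft³)
48 ft³ → storage unit 8 (remaining 27 ft³)
43 ft³ → storage unit 9 (remaining 32 ft³)
10 ft³ → storage unit 4 (remaining 6 ft³)
9 storage units × 75 ft³ = 675 ft³; used 534 ft³; unused 141 ft³.

141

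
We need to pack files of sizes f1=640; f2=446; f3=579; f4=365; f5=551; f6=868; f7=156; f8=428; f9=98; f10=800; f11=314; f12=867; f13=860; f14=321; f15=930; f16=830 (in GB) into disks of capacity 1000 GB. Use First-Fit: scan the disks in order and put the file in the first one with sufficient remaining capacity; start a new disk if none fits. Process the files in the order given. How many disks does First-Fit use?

11

Put f1 (640 GB) in disk 1; 360 GB remain.
Put f2 (446 GB) in disk 2; 554 GB remain.
Put f3 (579 GB) in disk 3; 421 GB remain.
Put f4 (365 GB) in disk 2; 189 GB remain.
Put f5 (551 GB) in disk 4; 449 GB remain.
Put f6 (868 GB) in disk 5; 132 GB remain.
Put f7 (156 GB) in disk 1; 204 GB remain.
Put f8 (428 GB) in disk 4; 21 GB remain.
Put f9 (98 GB) in disk 1; 106 GB remain.
Put f10 (800 GB) in disk 6; 200 GB remain.
Put f11 (314 GB) in disk 3; 107 GB remain.
Put f12 (867 GB) in disk 7; 133 GB remain.
Put f13 (860 GB) in disk 8; 140 GB remain.
Put f14 (321 GB) in disk 9; 679 GB remain.
Put f15 (930 GB) in disk 10; 70 GB remain.
Put f16 (830 GB) in disk 11; 170 GB remain.
Final disks: [640,156,98] [446,365] [579,314] [551,428] [868] [800] [867] [860] [321] [930] [830].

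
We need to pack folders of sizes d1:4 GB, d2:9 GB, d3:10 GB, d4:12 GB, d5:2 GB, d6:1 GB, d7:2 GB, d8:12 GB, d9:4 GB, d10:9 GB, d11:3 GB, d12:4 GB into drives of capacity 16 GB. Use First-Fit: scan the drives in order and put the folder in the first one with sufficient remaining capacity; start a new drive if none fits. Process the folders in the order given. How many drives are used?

5 drives

d1 (4 GB) → drive 1 (remaining 12 GB)
d2 (9 GB) → drive 1 (remaining 3 GB)
d3 (10 GB) → drive 2 (remaining 6 GB)
d4 (12 GB) → drive 3 (remaining 4 GB)
d5 (2 GB) → drive 1 (remaining 1 GB)
d6 (1 GB) → drive 1 (remaining 0 GB)
d7 (2 GB) → drive 2 (remaining 4 GB)
d8 (12 GB) → drive 4 (remaining 4 GB)
d9 (4 GB) → drive 2 (remaining 0 GB)
d10 (9 GB) → drive 5 (remaining 7 GB)
d11 (3 GB) → drive 3 (remaining 1 GB)
d12 (4 GB) → drive 4 (remaining 0 GB)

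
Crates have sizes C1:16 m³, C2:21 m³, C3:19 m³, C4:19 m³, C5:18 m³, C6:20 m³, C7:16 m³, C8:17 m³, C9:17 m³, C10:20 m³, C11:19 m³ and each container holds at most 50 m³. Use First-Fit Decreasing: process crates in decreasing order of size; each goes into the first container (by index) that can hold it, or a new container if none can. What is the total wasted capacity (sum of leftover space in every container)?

Sorted descending: 21, 20, 20, 19, 19, 19, 18, 17, 17, 16, 16.
21 m³ → container 1 (remaining 29 m³)
20 m³ → container 1 (remaining 9 m³)
20 m³ → container 2 (remaining 30 m³)
19 m³ → container 2 (remaining 11 m³)
19 m³ → container 3 (remaining 31 m³)
19 m³ → container 3 (remaining 12 m³)
18 m³ → container 4 (remaining 32 m³)
17 m³ → container 4 (remaining 15 m³)
17 m³ → container 5 (remaining 33 m³)
16 m³ → container 5 (remaining 17 m³)
16 m³ → container 5 (remaining 1 m³)
5 containers × 50 m³ = 250 m³; used 202 m³; unused 48 m³.

48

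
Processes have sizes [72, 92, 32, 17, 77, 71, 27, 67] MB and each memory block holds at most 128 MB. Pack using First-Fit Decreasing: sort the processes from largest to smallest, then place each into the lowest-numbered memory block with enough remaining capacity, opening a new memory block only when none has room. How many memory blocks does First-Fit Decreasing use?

5

Sorted descending: 92, 77, 72, 71, 67, 32, 27, 17.
Put 92 MB in memory block 1; 36 MB remain.
Put 77 MB in memory block 2; 51 MB remain.
Put 72 MB in memory block 3; 56 MB remain.
Put 71 MB in memory block 4; 57 MB remain.
Put 67 MB in memory block 5; 61 MB remain.
Put 32 MB in memory block 1; 4 MB remain.
Put 27 MB in memory block 2; 24 MB remain.
Put 17 MB in memory block 2; 7 MB remain.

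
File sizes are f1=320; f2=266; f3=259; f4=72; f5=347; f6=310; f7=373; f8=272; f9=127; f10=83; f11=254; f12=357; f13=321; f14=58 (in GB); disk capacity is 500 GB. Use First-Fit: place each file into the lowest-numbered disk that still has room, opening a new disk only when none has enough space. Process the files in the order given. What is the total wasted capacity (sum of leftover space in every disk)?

1581

f1 (320 GB) → disk 1 (remaining 180 GB)
f2 (266 GB) → disk 2 (remaining 234 GB)
f3 (259 GB) → disk 3 (remaining 241 GB)
f4 (72 GB) → disk 1 (remaining 108 GB)
f5 (347 GB) → disk 4 (remaining 153 GB)
f6 (310 GB) → disk 5 (remaining 190 GB)
f7 (373 GB) → disk 6 (remaining 127 GB)
f8 (272 GB) → disk 7 (remaining 228 GB)
f9 (127 GB) → disk 2 (remaining 107 GB)
f10 (83 GB) → disk 1 (remaining 25 GB)
f11 (254 GB) → disk 8 (remaining 246 GB)
f12 (357 GB) → disk 9 (remaining 143 GB)
f13 (321 GB) → disk 10 (remaining 179 GB)
f14 (58 GB) → disk 2 (remaining 49 GB)
10 disks × 500 GB = 5000 GB; used 3419 GB; unused 1581 GB.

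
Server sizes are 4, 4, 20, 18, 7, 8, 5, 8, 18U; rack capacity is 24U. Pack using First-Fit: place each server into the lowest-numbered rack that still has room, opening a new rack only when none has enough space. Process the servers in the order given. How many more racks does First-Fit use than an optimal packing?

1

First-Fit: [4,4,7,8] [20] [18,5] [8] [18] → 5 racks.
Total size 92U; any packing needs at least ⌈92/24⌉ = 4 racks.
An optimal packing achieves that bound: [20,4] [18,5] [18,4] [8,8,7] → 4 racks.
Excess: 5 − 4 = 1.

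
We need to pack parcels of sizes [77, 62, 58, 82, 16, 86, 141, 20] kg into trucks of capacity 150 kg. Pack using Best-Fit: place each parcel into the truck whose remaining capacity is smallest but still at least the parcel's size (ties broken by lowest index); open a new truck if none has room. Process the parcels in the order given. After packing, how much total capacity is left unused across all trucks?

Put 77 kg in truck 1; 73 kg remain.
Put 62 kg in truck 1; 11 kg remain.
Put 58 kg in truck 2; 92 kg remain.
Put 82 kg in truck 2; 10 kg remain.
Put 16 kg in truck 3; 134 kg remain.
Put 86 kg in truck 3; 48 kg remain.
Put 141 kg in truck 4; 9 kg remain.
Put 20 kg in truck 3; 28 kg remain.
4 trucks × 150 kg = 600 kg; used 542 kg; unused 58 kg.

58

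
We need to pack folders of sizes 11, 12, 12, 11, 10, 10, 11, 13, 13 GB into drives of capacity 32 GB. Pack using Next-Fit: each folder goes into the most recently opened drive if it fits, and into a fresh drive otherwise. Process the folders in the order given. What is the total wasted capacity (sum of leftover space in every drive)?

25

Put 11 GB in drive 1; 21 GB remain.
Put 12 GB in drive 1; 9 GB remain.
Put 12 GB in drive 2; 20 GB remain.
Put 11 GB in drive 2; 9 GB remain.
Put 10 GB in drive 3; 22 GB remain.
Put 10 GB in drive 3; 12 GB remain.
Put 11 GB in drive 3; 1 GB remain.
Put 13 GB in drive 4; 19 GB remain.
Put 13 GB in drive 4; 6 GB remain.
4 drives × 32 GB = 128 GB; used 103 GB; unused 25 GB.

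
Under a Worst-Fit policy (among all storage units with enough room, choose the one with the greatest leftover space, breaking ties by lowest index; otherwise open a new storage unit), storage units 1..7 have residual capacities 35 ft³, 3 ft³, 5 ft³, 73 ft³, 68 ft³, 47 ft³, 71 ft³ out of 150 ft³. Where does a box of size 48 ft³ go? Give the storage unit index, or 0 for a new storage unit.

4

Storage units with room: storage unit 4 (73 ft³), storage unit 5 (68 ft³), storage unit 7 (71 ft³).
Most room is storage unit 4 with 73 ft³ free.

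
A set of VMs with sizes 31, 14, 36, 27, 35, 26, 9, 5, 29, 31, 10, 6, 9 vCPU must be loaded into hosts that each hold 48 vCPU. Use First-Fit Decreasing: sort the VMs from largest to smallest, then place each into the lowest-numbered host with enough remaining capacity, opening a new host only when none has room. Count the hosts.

Sorted descending: 36, 35, 31, 31, 29, 27, 26, 14, 10, 9, 9, 6, 5.
host 1: place 36 vCPU, 12 vCPU left
host 2: place 35 vCPU, 13 vCPU left
host 3: place 31 vCPU, 17 vCPU left
host 4: place 31 vCPU, 17 vCPU left
host 5: place 29 vCPU, 19 vCPU left
host 6: place 27 vCPU, 21 vCPU left
host 7: place 26 vCPU, 22 vCPU left
host 3: place 14 vCPU, 3 vCPU left
host 1: place 10 vCPU, 2 vCPU left
host 2: place 9 vCPU, 4 vCPU left
host 4: place 9 vCPU, 8 vCPU left
host 4: place 6 vCPU, 2 vCPU left
host 5: place 5 vCPU, 14 vCPU left

7 hosts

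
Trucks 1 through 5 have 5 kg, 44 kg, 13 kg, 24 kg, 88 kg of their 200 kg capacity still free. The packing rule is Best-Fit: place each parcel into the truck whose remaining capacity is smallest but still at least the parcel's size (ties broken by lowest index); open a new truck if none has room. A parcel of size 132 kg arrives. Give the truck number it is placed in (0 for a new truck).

0

No truck has ≥ 132 kg free, so a new truck is opened.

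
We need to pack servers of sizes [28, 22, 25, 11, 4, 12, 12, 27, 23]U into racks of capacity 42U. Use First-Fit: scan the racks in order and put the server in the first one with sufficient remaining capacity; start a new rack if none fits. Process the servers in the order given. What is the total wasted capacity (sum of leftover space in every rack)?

Put 28U in rack 1; 14U remain.
Put 22U in rack 2; 20U remain.
Put 25U in rack 3; 17U remain.
Put 11U in rack 1; 3U remain.
Put 4U in rack 2; 16U remain.
Put 12U in rack 2; 4U remain.
Put 12U in rack 3; 5U remain.
Put 27U in rack 4; 15U remain.
Put 23U in rack 5; 19U remain.
5 racks × 42U = 210U; used 164U; unused 46U.

46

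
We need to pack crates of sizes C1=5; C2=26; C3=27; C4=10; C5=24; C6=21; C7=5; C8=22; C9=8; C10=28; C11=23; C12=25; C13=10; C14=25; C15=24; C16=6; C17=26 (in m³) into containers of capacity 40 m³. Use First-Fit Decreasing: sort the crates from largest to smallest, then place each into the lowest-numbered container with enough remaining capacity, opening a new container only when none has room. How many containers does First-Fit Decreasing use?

Sorted descending: 28, 27, 26, 26, 25, 25, 24, 24, 23, 22, 21, 10, 10, 8, 6, 5, 5.
28 m³ → container 1 (remaining 12 m³)
27 m³ → container 2 (remaining 13 m³)
26 m³ → container 3 (remaining 14 m³)
26 m³ → container 4 (remaining 14 m³)
25 m³ → container 5 (remaining 15 m³)
25 m³ → container 6 (remaining 15 m³)
24 m³ → container 7 (remaining 16 m³)
24 m³ → container 8 (remaining 16 m³)
23 m³ → container 9 (remaining 17 m³)
22 m³ → container 10 (remaining 18 m³)
21 m³ → container 11 (remaining 19 m³)
10 m³ → container 1 (remaining 2 m³)
10 m³ → container 2 (remaining 3 m³)
8 m³ → container 3 (remaining 6 m³)
6 m³ → container 3 (remaining 0 m³)
5 m³ → container 4 (remaining 9 m³)
5 m³ → container 4 (remaining 4 m³)

11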